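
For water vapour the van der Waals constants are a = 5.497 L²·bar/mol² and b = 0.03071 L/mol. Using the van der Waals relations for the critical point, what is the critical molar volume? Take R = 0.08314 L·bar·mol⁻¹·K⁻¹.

V_m,c ≈ 0.09213 L/mol

For a van der Waals gas, V_m,c = 3b.
V_m,c = 3×0.03071 = 0.09213 L/mol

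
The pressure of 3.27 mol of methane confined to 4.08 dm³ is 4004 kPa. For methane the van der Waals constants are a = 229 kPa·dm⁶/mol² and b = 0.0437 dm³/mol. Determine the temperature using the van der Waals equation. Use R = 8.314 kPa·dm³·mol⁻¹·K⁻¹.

T = (P + a n²/V²)(V − nb)/(nR)
P + a n²/V² = 4004 + (229)(3.27)²/(4.08)² = 4151.1 kPa
V − nb = 4.08 − (3.27)(0.0437) = 3.9371 dm³
T = (4151.1)(3.9371)/((3.27)(8.314)) = 601.1 K

T ≈ 601.1 K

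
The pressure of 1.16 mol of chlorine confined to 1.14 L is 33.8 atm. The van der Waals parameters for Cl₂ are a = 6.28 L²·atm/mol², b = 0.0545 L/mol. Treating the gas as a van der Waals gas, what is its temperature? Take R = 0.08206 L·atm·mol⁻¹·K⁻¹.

T = (P + a n²/V²)(V − nb)/(nR)
P + a n²/V² = 33.8 + (6.28)(1.16)²/(1.14)² = 40.302 atm
V − nb = 1.14 − (1.16)(0.0545) = 1.0768 L
T = (40.302)(1.0768)/((1.16)(0.08206)) = 455.9 K

T ≈ 455.9 K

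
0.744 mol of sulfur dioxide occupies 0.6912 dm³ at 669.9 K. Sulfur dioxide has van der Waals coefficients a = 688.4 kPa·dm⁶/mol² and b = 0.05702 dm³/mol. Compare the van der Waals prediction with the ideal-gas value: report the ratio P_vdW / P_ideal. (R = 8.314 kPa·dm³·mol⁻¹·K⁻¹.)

Ideal: P_ideal = nRT/V = (0.744)(8.314)(669.9)/0.6912 = 5995.00 kPa
vdW: P = nRT/(V − nb) − a n²/V² = 4143.74/0.648777 − 381.054/0.477757 = 6387.00 − 797.590 = 5589.41 kPa
Ratio = 5589.41/5995.00 = 0.9323

P_vdW / P_ideal ≈ 0.9323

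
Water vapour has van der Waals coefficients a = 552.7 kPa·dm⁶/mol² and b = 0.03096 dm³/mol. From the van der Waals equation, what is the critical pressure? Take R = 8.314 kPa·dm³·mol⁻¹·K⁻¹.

P_c ≈ 21356 kPa

For a van der Waals gas, P_c = a/(27b²).
P_c = 552.7/(27×(0.03096)²) = 552.7/0.025880 = 21356 kPa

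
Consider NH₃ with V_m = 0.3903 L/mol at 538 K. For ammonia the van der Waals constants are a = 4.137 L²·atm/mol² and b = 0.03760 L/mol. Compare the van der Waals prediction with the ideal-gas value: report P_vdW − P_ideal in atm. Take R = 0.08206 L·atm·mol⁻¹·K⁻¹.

Ideal: P_ideal = RT/V_m = (0.08206)(538)/0.3903 = 113.114 atm
vdW: P = RT/(V_m − b) − a/V_m² = 44.1483/0.352700 − 4.137/0.152334 = 125.172 − 27.1574 = 98.015 atm
ΔP = 98.015 − 113.114 = -15.10 atm

ΔP ≈ -15.10 atm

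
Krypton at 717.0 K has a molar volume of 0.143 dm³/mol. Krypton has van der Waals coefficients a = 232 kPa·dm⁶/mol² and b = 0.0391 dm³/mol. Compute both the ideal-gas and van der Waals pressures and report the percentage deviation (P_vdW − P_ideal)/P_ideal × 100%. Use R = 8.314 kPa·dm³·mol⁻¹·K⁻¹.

Ideal: P_ideal = RT/V_m = (8.314)(717.0)/0.143 = 41686.3 kPa
vdW: P = RT/(V_m − b) − a/V_m² = 5961.14/0.103900 − 232/0.0204490 = 57373.8 − 11345.3 = 46028.5 kPa
% deviation = (46028.5 − 41686.3)/41686.3 × 100% = 10.42%

10.42 %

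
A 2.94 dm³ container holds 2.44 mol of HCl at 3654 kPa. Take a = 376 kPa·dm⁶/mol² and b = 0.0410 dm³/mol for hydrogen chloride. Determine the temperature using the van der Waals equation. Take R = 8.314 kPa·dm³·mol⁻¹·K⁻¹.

T ≈ 547.8 K

T = (P + a n²/V²)(V − nb)/(nR)
P + a n²/V² = 3654 + (376)(2.44)²/(2.94)² = 3913.0 kPa
V − nb = 2.94 − (2.44)(0.0410) = 2.8400 dm³
T = (3913.0)(2.8400)/((2.44)(8.314)) = 547.8 K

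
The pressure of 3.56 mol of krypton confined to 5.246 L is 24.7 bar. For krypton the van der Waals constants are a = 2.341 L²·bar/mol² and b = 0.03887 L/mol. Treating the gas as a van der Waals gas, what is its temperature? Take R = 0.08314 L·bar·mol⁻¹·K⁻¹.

T = (P + a n²/V²)(V − nb)/(nR)
P + a n²/V² = 24.7 + (2.341)(3.56)²/(5.246)² = 25.778 bar
V − nb = 5.246 − (3.56)(0.03887) = 5.1076 L
T = (25.778)(5.1076)/((3.56)(0.08314)) = 444.8 K

T ≈ 444.8 K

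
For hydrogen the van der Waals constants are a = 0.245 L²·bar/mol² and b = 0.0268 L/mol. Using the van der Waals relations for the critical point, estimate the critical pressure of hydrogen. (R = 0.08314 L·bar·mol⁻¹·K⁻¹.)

P_c ≈ 12.63 bar

For a van der Waals gas, P_c = a/(27b²).
P_c = 0.245/(27×(0.0268)²) = 0.245/0.019392 = 12.63 bar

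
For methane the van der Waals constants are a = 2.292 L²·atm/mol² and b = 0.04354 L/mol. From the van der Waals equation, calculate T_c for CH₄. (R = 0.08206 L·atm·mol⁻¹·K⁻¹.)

T_c ≈ 190.1 K

For a van der Waals gas, T_c = 8a/(27Rb).
T_c = 8×2.292/(27×0.08206×0.04354) = 18.336/0.096468 = 190.1 K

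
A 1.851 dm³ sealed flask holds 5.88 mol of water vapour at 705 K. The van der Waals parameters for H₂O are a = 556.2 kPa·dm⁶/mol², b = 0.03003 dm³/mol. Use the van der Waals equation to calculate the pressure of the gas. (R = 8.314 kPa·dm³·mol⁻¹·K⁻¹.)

P ≈ 14970 kPa

P = nRT/(V − nb) − a n²/V²
nRT/(V − nb) = (5.88)(8.314)(705)/(1.851 − 5.88×0.03003) = 34465/1.6744 = 20583 kPa
a n²/V² = (556.2)(5.88)²/(1.851)² = 5612.7 kPa
P = 20583 − 5612.7 = 14970 kPa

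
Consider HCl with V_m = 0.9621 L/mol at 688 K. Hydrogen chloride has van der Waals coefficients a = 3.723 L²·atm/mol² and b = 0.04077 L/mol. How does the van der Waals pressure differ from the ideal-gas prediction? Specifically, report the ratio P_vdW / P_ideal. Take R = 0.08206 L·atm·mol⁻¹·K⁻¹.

P_vdW / P_ideal ≈ 0.9757

Ideal: P_ideal = RT/V_m = (0.08206)(688)/0.9621 = 58.6813 atm
vdW: P = RT/(V_m − b) − a/V_m² = 56.4573/0.921330 − 3.723/0.925636 = 61.2780 − 4.02210 = 57.2559 atm
Ratio = 57.2559/58.6813 = 0.9757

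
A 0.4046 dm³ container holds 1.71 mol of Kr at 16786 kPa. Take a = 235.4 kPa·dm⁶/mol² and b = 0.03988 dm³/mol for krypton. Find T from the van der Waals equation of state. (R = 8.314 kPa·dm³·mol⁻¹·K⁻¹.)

T ≈ 496.7 K

T = (P + a n²/V²)(V − nb)/(nR)
P + a n²/V² = 16786 + (235.4)(1.71)²/(0.4046)² = 20991 kPa
V − nb = 0.4046 − (1.71)(0.03988) = 0.33641 dm³
T = (20991)(0.33641)/((1.71)(8.314)) = 496.7 K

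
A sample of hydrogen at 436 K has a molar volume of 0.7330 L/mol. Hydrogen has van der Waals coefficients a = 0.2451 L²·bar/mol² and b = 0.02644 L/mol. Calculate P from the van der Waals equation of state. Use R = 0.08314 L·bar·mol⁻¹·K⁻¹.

P = RT/(V_m − b) − a/V_m²
RT/(V_m − b) = (0.08314)(436)/(0.7330 − 0.02644) = 36.249/0.70656 = 51.303 bar
a/V_m² = 0.2451/(0.7330)² = 0.45618 bar
P = 51.303 − 0.45618 = 50.85 bar

P ≈ 50.85 bar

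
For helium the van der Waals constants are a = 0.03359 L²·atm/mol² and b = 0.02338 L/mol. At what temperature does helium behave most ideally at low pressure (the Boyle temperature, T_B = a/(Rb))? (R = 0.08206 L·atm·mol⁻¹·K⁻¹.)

T_B ≈ 17.51 K

For a van der Waals gas the second virial coefficient B₂ = b − a/(RT) vanishes at T_B = a/(Rb).
T_B = 0.03359/(0.08206×0.02338) = 0.03359/0.0019186 = 17.51 K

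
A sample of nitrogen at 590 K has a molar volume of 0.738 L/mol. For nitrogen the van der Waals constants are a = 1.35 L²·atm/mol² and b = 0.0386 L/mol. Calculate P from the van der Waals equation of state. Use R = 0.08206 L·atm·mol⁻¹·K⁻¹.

P ≈ 66.75 atm

P = RT/(V_m − b) − a/V_m²
RT/(V_m − b) = (0.08206)(590)/(0.738 − 0.0386) = 48.415/0.69940 = 69.224 atm
a/V_m² = 1.35/(0.738)² = 2.4787 atm
P = 69.224 − 2.4787 = 66.75 atm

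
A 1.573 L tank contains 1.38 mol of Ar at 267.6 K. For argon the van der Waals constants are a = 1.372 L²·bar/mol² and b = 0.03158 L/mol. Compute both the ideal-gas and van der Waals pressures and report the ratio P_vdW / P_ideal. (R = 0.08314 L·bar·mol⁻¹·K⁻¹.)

P_vdW / P_ideal ≈ 0.9744

Ideal: P_ideal = nRT/V = (1.38)(0.08314)(267.6)/1.573 = 19.5185 bar
vdW: P = nRT/(V − nb) − a n²/V² = 30.7026/1.52942 − 2.61284/2.47433 = 20.0747 − 1.05598 = 19.0187 bar
Ratio = 19.0187/19.5185 = 0.9744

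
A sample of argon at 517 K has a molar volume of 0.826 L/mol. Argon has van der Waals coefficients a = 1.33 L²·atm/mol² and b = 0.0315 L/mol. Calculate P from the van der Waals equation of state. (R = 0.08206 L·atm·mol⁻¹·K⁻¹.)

P ≈ 51.45 atm

P = RT/(V_m − b) − a/V_m²
RT/(V_m − b) = (0.08206)(517)/(0.826 − 0.0315) = 42.425/0.79450 = 53.398 atm
a/V_m² = 1.33/(0.826)² = 1.9494 atm
P = 53.398 − 1.9494 = 51.45 atm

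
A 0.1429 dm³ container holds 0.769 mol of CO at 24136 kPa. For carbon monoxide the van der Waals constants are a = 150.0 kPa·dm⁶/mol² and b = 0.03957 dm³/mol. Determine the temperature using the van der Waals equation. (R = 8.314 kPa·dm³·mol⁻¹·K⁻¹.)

T = (P + a n²/V²)(V − nb)/(nR)
P + a n²/V² = 24136 + (150.0)(0.769)²/(0.1429)² = 28480 kPa
V − nb = 0.1429 − (0.769)(0.03957) = 0.11247 dm³
T = (28480)(0.11247)/((0.769)(8.314)) = 501.0 K

T ≈ 501.0 K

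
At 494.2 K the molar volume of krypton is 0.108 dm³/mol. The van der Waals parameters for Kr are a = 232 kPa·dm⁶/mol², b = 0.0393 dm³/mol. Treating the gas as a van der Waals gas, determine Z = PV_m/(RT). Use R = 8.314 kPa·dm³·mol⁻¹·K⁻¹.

Z ≈ 1.049

P = RT/(V_m − b) − a/V_m² = (8.314)(494.2)/(0.108 − 0.0393) − 232/(0.108)²
  = 4108.8/0.068700 − 19890 = 59808 − 19890 = 39918 kPa
Z = PV_m/(RT) = (39918)(0.108)/((8.314)(494.2)) = 4311.1/4108.8 = 1.049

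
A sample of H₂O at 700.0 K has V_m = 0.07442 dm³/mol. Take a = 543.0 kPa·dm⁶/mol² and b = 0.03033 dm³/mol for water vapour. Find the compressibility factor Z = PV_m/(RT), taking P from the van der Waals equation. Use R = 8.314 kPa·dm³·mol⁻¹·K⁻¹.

Z ≈ 0.4342

P = RT/(V_m − b) − a/V_m² = (8.314)(700.0)/(0.07442 − 0.03033) − 543.0/(0.07442)²
  = 5819.8/0.044090 − 98044 = 131998 − 98044 = 33954 kPa
Z = PV_m/(RT) = (33954)(0.07442)/((8.314)(700.0)) = 2526.9/5819.8 = 0.4342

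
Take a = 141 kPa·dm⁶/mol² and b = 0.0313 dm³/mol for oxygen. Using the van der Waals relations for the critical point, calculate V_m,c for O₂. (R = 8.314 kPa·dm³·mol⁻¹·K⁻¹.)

V_m,c ≈ 0.09390 dm³/mol

For a van der Waals gas, V_m,c = 3b.
V_m,c = 3×0.0313 = 0.09390 dm³/mol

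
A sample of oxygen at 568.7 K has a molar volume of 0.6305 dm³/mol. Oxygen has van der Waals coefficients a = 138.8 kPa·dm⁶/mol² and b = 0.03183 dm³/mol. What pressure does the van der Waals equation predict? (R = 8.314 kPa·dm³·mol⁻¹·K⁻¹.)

P ≈ 7549 kPa

P = RT/(V_m − b) − a/V_m²
RT/(V_m − b) = (8.314)(568.7)/(0.6305 − 0.03183) = 4728.2/0.59867 = 7897.8 kPa
a/V_m² = 138.8/(0.6305)² = 349.16 kPa
P = 7897.8 − 349.16 = 7549 kPa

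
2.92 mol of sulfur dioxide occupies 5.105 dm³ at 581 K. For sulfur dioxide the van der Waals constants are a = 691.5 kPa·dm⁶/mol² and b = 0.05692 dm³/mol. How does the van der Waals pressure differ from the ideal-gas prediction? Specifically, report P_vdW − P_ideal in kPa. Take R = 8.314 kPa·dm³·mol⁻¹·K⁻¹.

ΔP ≈ -133.3 kPa

Ideal: P_ideal = nRT/V = (2.92)(8.314)(581)/5.105 = 2762.95 kPa
vdW: P = nRT/(V − nb) − a n²/V² = 14104.9/4.93879 − 5896.01/26.0610 = 2855.94 − 226.239 = 2629.70 kPa
ΔP = 2629.70 − 2762.95 = -133.3 kPa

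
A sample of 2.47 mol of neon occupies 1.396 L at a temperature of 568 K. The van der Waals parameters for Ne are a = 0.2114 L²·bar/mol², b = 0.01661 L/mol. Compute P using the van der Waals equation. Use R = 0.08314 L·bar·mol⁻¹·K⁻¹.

P ≈ 85.42 bar

P = nRT/(V − nb) − a n²/V²
nRT/(V − nb) = (2.47)(0.08314)(568)/(1.396 − 2.47×0.01661) = 116.64/1.3550 = 86.081 bar
a n²/V² = (0.2114)(2.47)²/(1.396)² = 0.66180 bar
P = 86.081 − 0.66180 = 85.42 bar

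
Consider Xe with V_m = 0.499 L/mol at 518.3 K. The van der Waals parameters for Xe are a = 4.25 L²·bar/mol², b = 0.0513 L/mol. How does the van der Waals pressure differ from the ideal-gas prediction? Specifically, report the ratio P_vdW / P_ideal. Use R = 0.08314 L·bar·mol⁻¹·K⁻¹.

P_vdW / P_ideal ≈ 0.9169

Ideal: P_ideal = RT/V_m = (0.08314)(518.3)/0.499 = 86.3556 bar
vdW: P = RT/(V_m − b) − a/V_m² = 43.0915/0.447700 − 4.25/0.249001 = 96.2508 − 17.0682 = 79.1826 bar
Ratio = 79.1826/86.3556 = 0.9169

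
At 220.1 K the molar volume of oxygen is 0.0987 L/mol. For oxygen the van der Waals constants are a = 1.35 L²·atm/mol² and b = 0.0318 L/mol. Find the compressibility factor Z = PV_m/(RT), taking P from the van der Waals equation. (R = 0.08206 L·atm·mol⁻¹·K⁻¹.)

P = RT/(V_m − b) − a/V_m² = (0.08206)(220.1)/(0.0987 − 0.0318) − 1.35/(0.0987)²
  = 18.061/0.066900 − 138.58 = 269.97 − 138.58 = 131.39 atm
Z = PV_m/(RT) = (131.39)(0.0987)/((0.08206)(220.1)) = 12.968/18.061 = 0.7180

Z ≈ 0.7180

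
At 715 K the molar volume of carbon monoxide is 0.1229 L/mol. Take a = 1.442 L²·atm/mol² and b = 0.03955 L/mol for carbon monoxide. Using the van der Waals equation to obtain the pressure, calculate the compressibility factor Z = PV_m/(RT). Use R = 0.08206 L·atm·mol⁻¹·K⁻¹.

Z ≈ 1.275

P = RT/(V_m − b) − a/V_m² = (0.08206)(715)/(0.1229 − 0.03955) − 1.442/(0.1229)²
  = 58.673/0.083350 − 95.469 = 703.94 − 95.469 = 608.47 atm
Z = PV_m/(RT) = (608.47)(0.1229)/((0.08206)(715)) = 74.781/58.673 = 1.275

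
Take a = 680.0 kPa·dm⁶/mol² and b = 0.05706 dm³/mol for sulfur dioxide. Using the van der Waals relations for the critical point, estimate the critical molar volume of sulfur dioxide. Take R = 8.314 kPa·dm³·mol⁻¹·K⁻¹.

V_m,c ≈ 0.1712 dm³/mol

For a van der Waals gas, V_m,c = 3b.
V_m,c = 3×0.05706 = 0.1712 dm³/mol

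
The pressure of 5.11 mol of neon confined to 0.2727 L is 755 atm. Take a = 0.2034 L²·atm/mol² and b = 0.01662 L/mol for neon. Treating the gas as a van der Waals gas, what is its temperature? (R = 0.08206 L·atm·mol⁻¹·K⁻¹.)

T = (P + a n²/V²)(V − nb)/(nR)
P + a n²/V² = 755 + (0.2034)(5.11)²/(0.2727)² = 826.42 atm
V − nb = 0.2727 − (5.11)(0.01662) = 0.18777 L
T = (826.42)(0.18777)/((5.11)(0.08206)) = 370.1 K

T ≈ 370.1 K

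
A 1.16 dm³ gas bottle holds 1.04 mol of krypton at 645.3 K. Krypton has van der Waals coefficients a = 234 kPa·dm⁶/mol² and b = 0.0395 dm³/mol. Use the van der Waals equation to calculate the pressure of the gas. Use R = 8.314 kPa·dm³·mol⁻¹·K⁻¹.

P ≈ 4799 kPa

P = nRT/(V − nb) − a n²/V²
nRT/(V − nb) = (1.04)(8.314)(645.3)/(1.16 − 1.04×0.0395) = 5579.6/1.1189 = 4986.7 kPa
a n²/V² = (234)(1.04)²/(1.16)² = 188.09 kPa
P = 4986.7 − 188.09 = 4799 kPa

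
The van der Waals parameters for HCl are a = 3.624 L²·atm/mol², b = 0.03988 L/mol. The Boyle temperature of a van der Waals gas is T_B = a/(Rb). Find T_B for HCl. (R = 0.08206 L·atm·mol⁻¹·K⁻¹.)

T_B ≈ 1107 K

For a van der Waals gas the second virial coefficient B₂ = b − a/(RT) vanishes at T_B = a/(Rb).
T_B = 3.624/(0.08206×0.03988) = 3.624/0.0032726 = 1107 K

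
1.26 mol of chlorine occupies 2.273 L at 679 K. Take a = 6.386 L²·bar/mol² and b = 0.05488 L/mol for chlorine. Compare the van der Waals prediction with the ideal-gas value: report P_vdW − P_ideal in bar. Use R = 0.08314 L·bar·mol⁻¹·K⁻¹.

ΔP ≈ -0.980 bar

Ideal: P_ideal = nRT/V = (1.26)(0.08314)(679)/2.273 = 31.2933 bar
vdW: P = nRT/(V − nb) − a n²/V² = 71.1296/2.20385 − 10.1384/5.16653 = 32.2752 − 1.96232 = 30.3129 bar
ΔP = 30.3129 − 31.2933 = -0.980 bar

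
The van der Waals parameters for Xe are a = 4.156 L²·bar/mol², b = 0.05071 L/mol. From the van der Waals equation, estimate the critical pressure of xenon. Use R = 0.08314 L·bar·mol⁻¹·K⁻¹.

For a van der Waals gas, P_c = a/(27b²).
P_c = 4.156/(27×(0.05071)²) = 4.156/0.069431 = 59.86 bar

P_c ≈ 59.86 bar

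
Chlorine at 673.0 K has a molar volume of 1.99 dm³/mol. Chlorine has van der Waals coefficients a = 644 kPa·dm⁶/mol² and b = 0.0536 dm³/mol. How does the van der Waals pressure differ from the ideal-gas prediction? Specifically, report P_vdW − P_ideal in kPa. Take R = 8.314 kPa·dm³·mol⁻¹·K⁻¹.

Ideal: P_ideal = RT/V_m = (8.314)(673.0)/1.99 = 2811.72 kPa
vdW: P = RT/(V_m − b) − a/V_m² = 5595.32/1.93640 − 644/3.96010 = 2889.55 − 162.622 = 2726.93 kPa
ΔP = 2726.93 − 2811.72 = -84.8 kPa

ΔP ≈ -84.8 kPa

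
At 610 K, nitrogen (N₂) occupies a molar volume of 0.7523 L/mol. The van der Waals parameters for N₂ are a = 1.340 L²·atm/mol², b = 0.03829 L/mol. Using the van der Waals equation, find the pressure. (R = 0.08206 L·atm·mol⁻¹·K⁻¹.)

P = RT/(V_m − b) − a/V_m²
RT/(V_m − b) = (0.08206)(610)/(0.7523 − 0.03829) = 50.057/0.71401 = 70.107 atm
a/V_m² = 1.340/(0.7523)² = 2.3677 atm
P = 70.107 − 2.3677 = 67.74 atm

P ≈ 67.74 atm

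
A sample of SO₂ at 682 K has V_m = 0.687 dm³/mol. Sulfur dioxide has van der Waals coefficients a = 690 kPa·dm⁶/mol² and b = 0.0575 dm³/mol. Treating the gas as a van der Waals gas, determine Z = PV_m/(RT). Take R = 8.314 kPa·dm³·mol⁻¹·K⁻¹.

P = RT/(V_m − b) − a/V_m² = (8.314)(682)/(0.687 − 0.0575) − 690/(0.687)²
  = 5670.1/0.62950 − 1462.0 = 9007.3 − 1462.0 = 7545.3 kPa
Z = PV_m/(RT) = (7545.3)(0.687)/((8.314)(682)) = 5183.6/5670.1 = 0.9142

Z ≈ 0.9142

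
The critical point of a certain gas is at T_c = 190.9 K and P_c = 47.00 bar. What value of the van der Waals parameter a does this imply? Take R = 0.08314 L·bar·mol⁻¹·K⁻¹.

From T_c = 8a/(27Rb) and P_c = a/(27b²): a = 27 R² T_c²/(64 P_c).
a = 27×(0.08314)²×(190.9)²/(64×47.00) = 6801.4/3008.0 = 2.261 L²·bar/mol²

a ≈ 2.261 L²·bar/mol²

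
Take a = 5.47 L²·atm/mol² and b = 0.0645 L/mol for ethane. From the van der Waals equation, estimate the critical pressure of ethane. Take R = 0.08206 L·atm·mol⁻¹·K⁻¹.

For a van der Waals gas, P_c = a/(27b²).
P_c = 5.47/(27×(0.0645)²) = 5.47/0.11233 = 48.70 atm

P_c ≈ 48.70 atm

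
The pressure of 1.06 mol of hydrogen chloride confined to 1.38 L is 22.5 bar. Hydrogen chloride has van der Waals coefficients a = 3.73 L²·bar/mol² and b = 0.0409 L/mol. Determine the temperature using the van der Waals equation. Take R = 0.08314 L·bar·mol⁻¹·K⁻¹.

T ≈ 374.6 K

T = (P + a n²/V²)(V − nb)/(nR)
P + a n²/V² = 22.5 + (3.73)(1.06)²/(1.38)² = 24.701 bar
V − nb = 1.38 − (1.06)(0.0409) = 1.3366 L
T = (24.701)(1.3366)/((1.06)(0.08314)) = 374.6 K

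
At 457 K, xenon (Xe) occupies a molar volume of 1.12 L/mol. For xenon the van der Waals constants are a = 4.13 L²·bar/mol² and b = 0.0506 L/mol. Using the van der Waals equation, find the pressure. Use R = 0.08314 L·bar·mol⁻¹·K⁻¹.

P = RT/(V_m − b) − a/V_m²
RT/(V_m − b) = (0.08314)(457)/(1.12 − 0.0506) = 37.995/1.0694 = 35.529 bar
a/V_m² = 4.13/(1.12)² = 3.2924 bar
P = 35.529 − 3.2924 = 32.24 bar

P ≈ 32.24 bar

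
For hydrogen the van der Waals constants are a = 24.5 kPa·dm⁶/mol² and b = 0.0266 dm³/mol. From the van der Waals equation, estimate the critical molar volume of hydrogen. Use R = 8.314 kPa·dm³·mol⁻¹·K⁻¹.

For a van der Waals gas, V_m,c = 3b.
V_m,c = 3×0.0266 = 0.07980 dm³/mol

V_m,c ≈ 0.07980 dm³/mol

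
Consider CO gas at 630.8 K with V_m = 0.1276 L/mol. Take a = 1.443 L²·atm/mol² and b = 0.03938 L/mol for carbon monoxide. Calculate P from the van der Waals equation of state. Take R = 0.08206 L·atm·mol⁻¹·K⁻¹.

P = RT/(V_m − b) − a/V_m²
RT/(V_m − b) = (0.08206)(630.8)/(0.1276 − 0.03938) = 51.763/0.088220 = 586.75 atm
a/V_m² = 1.443/(0.1276)² = 88.627 atm
P = 586.75 − 88.627 = 498.1 atm

P ≈ 498.1 atm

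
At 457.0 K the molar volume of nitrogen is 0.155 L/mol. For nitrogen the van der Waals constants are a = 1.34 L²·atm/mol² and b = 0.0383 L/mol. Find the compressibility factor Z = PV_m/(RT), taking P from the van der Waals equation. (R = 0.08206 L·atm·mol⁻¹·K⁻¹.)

Z ≈ 1.098

P = RT/(V_m − b) − a/V_m² = (0.08206)(457.0)/(0.155 − 0.0383) − 1.34/(0.155)²
  = 37.501/0.11670 − 55.775 = 321.35 − 55.775 = 265.58 atm
Z = PV_m/(RT) = (265.58)(0.155)/((0.08206)(457.0)) = 41.165/37.501 = 1.098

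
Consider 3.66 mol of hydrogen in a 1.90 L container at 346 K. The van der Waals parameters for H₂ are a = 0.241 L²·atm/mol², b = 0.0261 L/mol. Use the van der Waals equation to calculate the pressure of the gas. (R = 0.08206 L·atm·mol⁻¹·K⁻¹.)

P ≈ 56.69 atm

P = nRT/(V − nb) − a n²/V²
nRT/(V − nb) = (3.66)(0.08206)(346)/(1.90 − 3.66×0.0261) = 103.92/1.8045 = 57.589 atm
a n²/V² = (0.241)(3.66)²/(1.90)² = 0.89428 atm
P = 57.589 − 0.89428 = 56.69 atm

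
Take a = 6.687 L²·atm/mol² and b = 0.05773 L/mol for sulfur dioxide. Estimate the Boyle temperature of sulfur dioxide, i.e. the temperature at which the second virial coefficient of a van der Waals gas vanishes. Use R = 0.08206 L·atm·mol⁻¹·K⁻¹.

T_B ≈ 1412 K

For a van der Waals gas the second virial coefficient B₂ = b − a/(RT) vanishes at T_B = a/(Rb).
T_B = 6.687/(0.08206×0.05773) = 6.687/0.0047373 = 1412 K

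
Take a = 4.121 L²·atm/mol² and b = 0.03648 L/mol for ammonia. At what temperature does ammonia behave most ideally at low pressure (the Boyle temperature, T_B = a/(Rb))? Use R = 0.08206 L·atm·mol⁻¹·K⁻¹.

For a van der Waals gas the second virial coefficient B₂ = b − a/(RT) vanishes at T_B = a/(Rb).
T_B = 4.121/(0.08206×0.03648) = 4.121/0.0029935 = 1377 K

T_B ≈ 1377 K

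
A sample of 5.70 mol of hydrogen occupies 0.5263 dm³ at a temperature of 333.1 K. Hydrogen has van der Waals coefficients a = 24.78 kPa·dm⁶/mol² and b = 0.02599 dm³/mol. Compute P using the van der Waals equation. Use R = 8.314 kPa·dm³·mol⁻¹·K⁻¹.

P ≈ 38837 kPa

P = nRT/(V − nb) − a n²/V²
nRT/(V − nb) = (5.70)(8.314)(333.1)/(0.5263 − 5.70×0.02599) = 15786/0.37816 = 41744 kPa
a n²/V² = (24.78)(5.70)²/(0.5263)² = 2906.6 kPa
P = 41744 − 2906.6 = 38837 kPa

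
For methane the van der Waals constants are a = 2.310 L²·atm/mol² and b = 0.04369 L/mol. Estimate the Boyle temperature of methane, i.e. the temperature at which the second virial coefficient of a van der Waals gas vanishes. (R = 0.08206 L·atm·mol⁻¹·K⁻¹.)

For a van der Waals gas the second virial coefficient B₂ = b − a/(RT) vanishes at T_B = a/(Rb).
T_B = 2.310/(0.08206×0.04369) = 2.310/0.0035852 = 644.3 K

T_B ≈ 644.3 K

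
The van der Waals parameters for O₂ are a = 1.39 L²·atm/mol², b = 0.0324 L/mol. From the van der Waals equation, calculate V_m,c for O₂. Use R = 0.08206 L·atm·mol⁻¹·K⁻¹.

V_m,c ≈ 0.09720 L/mol

For a van der Waals gas, V_m,c = 3b.
V_m,c = 3×0.0324 = 0.09720 L/mol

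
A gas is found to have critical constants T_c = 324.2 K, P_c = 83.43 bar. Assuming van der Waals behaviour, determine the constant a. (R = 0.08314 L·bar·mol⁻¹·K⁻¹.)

From T_c = 8a/(27Rb) and P_c = a/(27b²): a = 27 R² T_c²/(64 P_c).
a = 27×(0.08314)²×(324.2)²/(64×83.43) = 19616/5339.5 = 3.674 L²·bar/mol²

a ≈ 3.674 L²·bar/mol²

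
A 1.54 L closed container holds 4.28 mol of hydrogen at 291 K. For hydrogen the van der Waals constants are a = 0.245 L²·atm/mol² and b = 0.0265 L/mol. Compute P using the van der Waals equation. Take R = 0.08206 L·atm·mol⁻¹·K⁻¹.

P = nRT/(V − nb) − a n²/V²
nRT/(V − nb) = (4.28)(0.08206)(291)/(1.54 − 4.28×0.0265) = 102.20/1.4266 = 71.639 atm
a n²/V² = (0.245)(4.28)²/(1.54)² = 1.8924 atm
P = 71.639 − 1.8924 = 69.75 atm

P ≈ 69.75 atm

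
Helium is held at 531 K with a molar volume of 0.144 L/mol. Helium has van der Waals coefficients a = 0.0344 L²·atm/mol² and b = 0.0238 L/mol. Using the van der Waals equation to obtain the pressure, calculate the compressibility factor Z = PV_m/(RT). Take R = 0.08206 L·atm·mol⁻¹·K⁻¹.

Z ≈ 1.193

P = RT/(V_m − b) − a/V_m² = (0.08206)(531)/(0.144 − 0.0238) − 0.0344/(0.144)²
  = 43.574/0.12020 − 1.6590 = 362.51 − 1.6590 = 360.85 atm
Z = PV_m/(RT) = (360.85)(0.144)/((0.08206)(531)) = 51.962/43.574 = 1.193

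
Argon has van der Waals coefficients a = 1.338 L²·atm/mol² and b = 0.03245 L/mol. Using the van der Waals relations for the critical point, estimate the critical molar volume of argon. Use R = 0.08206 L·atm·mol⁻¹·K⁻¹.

For a van der Waals gas, V_m,c = 3b.
V_m,c = 3×0.03245 = 0.09735 L/mol

V_m,c ≈ 0.09735 L/mol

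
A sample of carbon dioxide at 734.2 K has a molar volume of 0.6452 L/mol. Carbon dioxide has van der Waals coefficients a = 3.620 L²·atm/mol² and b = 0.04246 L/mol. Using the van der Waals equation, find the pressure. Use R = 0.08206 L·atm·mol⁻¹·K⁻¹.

P ≈ 91.26 atm

P = RT/(V_m − b) − a/V_m²
RT/(V_m − b) = (0.08206)(734.2)/(0.6452 − 0.04246) = 60.248/0.60274 = 99.957 atm
a/V_m² = 3.620/(0.6452)² = 8.6960 atm
P = 99.957 − 8.6960 = 91.26 atm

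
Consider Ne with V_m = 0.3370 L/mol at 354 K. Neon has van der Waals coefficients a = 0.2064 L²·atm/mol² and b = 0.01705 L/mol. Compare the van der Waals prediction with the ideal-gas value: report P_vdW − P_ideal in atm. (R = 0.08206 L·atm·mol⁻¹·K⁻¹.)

ΔP ≈ 2.776 atm

Ideal: P_ideal = RT/V_m = (0.08206)(354)/0.3370 = 86.1995 atm
vdW: P = RT/(V_m − b) − a/V_m² = 29.0492/0.319950 − 0.2064/0.113569 = 90.7929 − 1.81740 = 88.9755 atm
ΔP = 88.9755 − 86.1995 = 2.776 atm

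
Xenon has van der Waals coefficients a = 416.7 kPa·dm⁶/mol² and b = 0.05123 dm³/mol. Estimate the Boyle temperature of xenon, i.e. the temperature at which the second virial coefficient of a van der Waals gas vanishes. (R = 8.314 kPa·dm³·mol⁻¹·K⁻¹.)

For a van der Waals gas the second virial coefficient B₂ = b − a/(RT) vanishes at T_B = a/(Rb).
T_B = 416.7/(8.314×0.05123) = 416.7/0.42593 = 978.3 K

T_B ≈ 978.3 K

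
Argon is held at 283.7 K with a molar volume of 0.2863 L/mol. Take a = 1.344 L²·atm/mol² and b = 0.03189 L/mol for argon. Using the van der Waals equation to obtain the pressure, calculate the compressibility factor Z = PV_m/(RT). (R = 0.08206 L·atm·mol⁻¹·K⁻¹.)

Z ≈ 0.9237

P = RT/(V_m − b) − a/V_m² = (0.08206)(283.7)/(0.2863 − 0.03189) − 1.344/(0.2863)²
  = 23.280/0.25441 − 16.397 = 91.506 − 16.397 = 75.109 atm
Z = PV_m/(RT) = (75.109)(0.2863)/((0.08206)(283.7)) = 21.504/23.280 = 0.9237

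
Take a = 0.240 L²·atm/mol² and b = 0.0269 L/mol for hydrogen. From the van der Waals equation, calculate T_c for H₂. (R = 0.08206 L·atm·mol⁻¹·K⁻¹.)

For a van der Waals gas, T_c = 8a/(27Rb).
T_c = 8×0.240/(27×0.08206×0.0269) = 1.9200/0.059600 = 32.21 K

T_c ≈ 32.21 K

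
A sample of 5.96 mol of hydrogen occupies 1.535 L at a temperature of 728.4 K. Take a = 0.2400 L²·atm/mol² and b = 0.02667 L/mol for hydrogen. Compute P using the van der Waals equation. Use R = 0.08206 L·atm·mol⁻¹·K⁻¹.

P = nRT/(V − nb) − a n²/V²
nRT/(V − nb) = (5.96)(0.08206)(728.4)/(1.535 − 5.96×0.02667) = 356.24/1.3760 = 258.90 atm
a n²/V² = (0.2400)(5.96)²/(1.535)² = 3.6182 atm
P = 258.90 − 3.6182 = 255.3 atm

P ≈ 255.3 atm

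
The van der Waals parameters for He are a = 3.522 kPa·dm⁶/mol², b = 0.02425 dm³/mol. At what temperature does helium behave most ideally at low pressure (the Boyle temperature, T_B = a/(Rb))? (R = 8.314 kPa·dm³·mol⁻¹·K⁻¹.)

For a van der Waals gas the second virial coefficient B₂ = b − a/(RT) vanishes at T_B = a/(Rb).
T_B = 3.522/(8.314×0.02425) = 3.522/0.20161 = 17.47 K

T_B ≈ 17.47 K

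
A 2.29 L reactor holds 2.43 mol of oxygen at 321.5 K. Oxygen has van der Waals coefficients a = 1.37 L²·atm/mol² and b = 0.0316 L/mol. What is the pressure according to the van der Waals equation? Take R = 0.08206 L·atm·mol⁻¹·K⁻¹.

P = nRT/(V − nb) − a n²/V²
nRT/(V − nb) = (2.43)(0.08206)(321.5)/(2.29 − 2.43×0.0316) = 64.109/2.2132 = 28.967 atm
a n²/V² = (1.37)(2.43)²/(2.29)² = 1.5426 atm
P = 28.967 − 1.5426 = 27.42 atm

P ≈ 27.42 atm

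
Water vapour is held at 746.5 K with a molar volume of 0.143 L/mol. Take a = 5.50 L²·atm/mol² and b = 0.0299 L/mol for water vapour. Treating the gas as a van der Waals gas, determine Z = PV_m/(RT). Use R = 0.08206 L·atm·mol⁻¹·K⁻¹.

P = RT/(V_m − b) − a/V_m² = (0.08206)(746.5)/(0.143 − 0.0299) − 5.50/(0.143)²
  = 61.258/0.11310 − 268.96 = 541.63 − 268.96 = 272.67 atm
Z = PV_m/(RT) = (272.67)(0.143)/((0.08206)(746.5)) = 38.992/61.258 = 0.6365

Z ≈ 0.6365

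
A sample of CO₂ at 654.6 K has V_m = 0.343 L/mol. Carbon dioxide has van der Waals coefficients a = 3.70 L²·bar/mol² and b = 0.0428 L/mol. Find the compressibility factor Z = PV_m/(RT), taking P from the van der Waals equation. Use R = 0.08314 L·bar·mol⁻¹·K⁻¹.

P = RT/(V_m − b) − a/V_m² = (0.08314)(654.6)/(0.343 − 0.0428) − 3.70/(0.343)²
  = 54.423/0.30020 − 31.449 = 181.29 − 31.449 = 149.84 bar
Z = PV_m/(RT) = (149.84)(0.343)/((0.08314)(654.6)) = 51.395/54.423 = 0.9444

Z ≈ 0.9444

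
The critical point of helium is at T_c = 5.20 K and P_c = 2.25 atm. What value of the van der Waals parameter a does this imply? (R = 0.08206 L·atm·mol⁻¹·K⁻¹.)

a ≈ 0.03414 L²·atm/mol²

From T_c = 8a/(27Rb) and P_c = a/(27b²): a = 27 R² T_c²/(64 P_c).
a = 27×(0.08206)²×(5.20)²/(64×2.25) = 4.9162/144.00 = 0.03414 L²·atm/mol²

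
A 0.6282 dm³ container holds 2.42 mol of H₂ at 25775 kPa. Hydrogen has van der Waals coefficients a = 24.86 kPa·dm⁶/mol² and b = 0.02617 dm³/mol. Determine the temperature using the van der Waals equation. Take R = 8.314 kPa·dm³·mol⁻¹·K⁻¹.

T ≈ 734.0 K

T = (P + a n²/V²)(V − nb)/(nR)
P + a n²/V² = 25775 + (24.86)(2.42)²/(0.6282)² = 26144 kPa
V − nb = 0.6282 − (2.42)(0.02617) = 0.56487 dm³
T = (26144)(0.56487)/((2.42)(8.314)) = 734.0 K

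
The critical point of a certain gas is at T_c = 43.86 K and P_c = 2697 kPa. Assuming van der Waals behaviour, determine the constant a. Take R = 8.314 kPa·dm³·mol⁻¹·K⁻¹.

From T_c = 8a/(27Rb) and P_c = a/(27b²): a = 27 R² T_c²/(64 P_c).
a = 27×(8.314)²×(43.86)²/(64×2697) = 3590220/172608 = 20.80 kPa·dm⁶/mol²

a ≈ 20.80 kPa·dm⁶/mol²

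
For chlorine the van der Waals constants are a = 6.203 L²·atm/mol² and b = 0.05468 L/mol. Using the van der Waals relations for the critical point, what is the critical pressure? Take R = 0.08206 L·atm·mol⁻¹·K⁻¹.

P_c ≈ 76.84 atm

For a van der Waals gas, P_c = a/(27b²).
P_c = 6.203/(27×(0.05468)²) = 6.203/0.080727 = 76.84 atm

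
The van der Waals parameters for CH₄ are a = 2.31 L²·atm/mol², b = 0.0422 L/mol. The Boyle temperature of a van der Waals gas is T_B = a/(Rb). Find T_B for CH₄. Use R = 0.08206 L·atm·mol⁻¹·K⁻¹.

T_B ≈ 667.1 K

For a van der Waals gas the second virial coefficient B₂ = b − a/(RT) vanishes at T_B = a/(Rb).
T_B = 2.31/(0.08206×0.0422) = 2.31/0.0034629 = 667.1 K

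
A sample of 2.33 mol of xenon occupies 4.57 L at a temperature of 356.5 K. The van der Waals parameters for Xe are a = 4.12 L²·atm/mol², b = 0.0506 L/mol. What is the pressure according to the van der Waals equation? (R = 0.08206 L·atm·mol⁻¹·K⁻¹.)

P ≈ 14.24 atm

P = nRT/(V − nb) − a n²/V²
nRT/(V − nb) = (2.33)(0.08206)(356.5)/(4.57 − 2.33×0.0506) = 68.163/4.4521 = 15.310 atm
a n²/V² = (4.12)(2.33)²/(4.57)² = 1.0710 atm
P = 15.310 − 1.0710 = 14.24 atm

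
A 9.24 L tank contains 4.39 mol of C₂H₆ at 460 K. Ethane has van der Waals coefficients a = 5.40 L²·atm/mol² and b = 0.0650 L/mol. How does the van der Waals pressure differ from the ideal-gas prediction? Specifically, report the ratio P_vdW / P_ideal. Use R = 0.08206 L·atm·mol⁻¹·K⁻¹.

Ideal: P_ideal = nRT/V = (4.39)(0.08206)(460)/9.24 = 17.9342 atm
vdW: P = nRT/(V − nb) − a n²/V² = 165.712/8.95465 − 104.069/85.3776 = 18.5057 − 1.21893 = 17.2868 atm
Ratio = 17.2868/17.9342 = 0.9639

P_vdW / P_ideal ≈ 0.9639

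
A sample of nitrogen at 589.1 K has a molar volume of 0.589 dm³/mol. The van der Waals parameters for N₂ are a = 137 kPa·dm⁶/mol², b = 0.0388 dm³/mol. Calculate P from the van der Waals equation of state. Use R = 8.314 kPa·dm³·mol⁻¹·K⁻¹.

P ≈ 8507 kPa

P = RT/(V_m − b) − a/V_m²
RT/(V_m − b) = (8.314)(589.1)/(0.589 − 0.0388) = 4897.8/0.55020 = 8901.9 kPa
a/V_m² = 137/(0.589)² = 394.90 kPa
P = 8901.9 − 394.90 = 8507 kPa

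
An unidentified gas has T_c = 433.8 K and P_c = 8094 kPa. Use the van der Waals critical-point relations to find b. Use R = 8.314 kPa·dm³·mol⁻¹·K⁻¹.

b ≈ 0.05570 dm³/mol

From T_c = 8a/(27Rb) and P_c = a/(27b²): b = R T_c/(8 P_c).
b = (8.314)(433.8)/(8×8094) = 3606.6/64752 = 0.05570 dm³/mol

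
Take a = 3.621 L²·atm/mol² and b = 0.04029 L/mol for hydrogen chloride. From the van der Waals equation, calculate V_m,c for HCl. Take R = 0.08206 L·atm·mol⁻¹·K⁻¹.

V_m,c ≈ 0.1209 L/mol

For a van der Waals gas, V_m,c = 3b.
V_m,c = 3×0.04029 = 0.1209 L/mol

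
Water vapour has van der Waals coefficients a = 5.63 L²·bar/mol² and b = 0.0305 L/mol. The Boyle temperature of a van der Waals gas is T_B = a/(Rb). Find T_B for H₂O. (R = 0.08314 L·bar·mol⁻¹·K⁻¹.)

T_B ≈ 2220 K

For a van der Waals gas the second virial coefficient B₂ = b − a/(RT) vanishes at T_B = a/(Rb).
T_B = 5.63/(0.08314×0.0305) = 5.63/0.0025358 = 2220 K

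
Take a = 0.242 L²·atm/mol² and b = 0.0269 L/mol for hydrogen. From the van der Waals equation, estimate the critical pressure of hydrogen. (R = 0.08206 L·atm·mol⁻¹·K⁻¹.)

For a van der Waals gas, P_c = a/(27b²).
P_c = 0.242/(27×(0.0269)²) = 0.242/0.019537 = 12.39 atm

P_c ≈ 12.39 atm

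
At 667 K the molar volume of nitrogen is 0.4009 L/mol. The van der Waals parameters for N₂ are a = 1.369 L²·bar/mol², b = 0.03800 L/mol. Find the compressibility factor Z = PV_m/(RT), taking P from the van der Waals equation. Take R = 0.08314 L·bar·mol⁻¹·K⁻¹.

Z ≈ 1.043

P = RT/(V_m − b) − a/V_m² = (0.08314)(667)/(0.4009 − 0.03800) − 1.369/(0.4009)²
  = 55.454/0.36290 − 8.5179 = 152.81 − 8.5179 = 144.29 bar
Z = PV_m/(RT) = (144.29)(0.4009)/((0.08314)(667)) = 57.846/55.454 = 1.043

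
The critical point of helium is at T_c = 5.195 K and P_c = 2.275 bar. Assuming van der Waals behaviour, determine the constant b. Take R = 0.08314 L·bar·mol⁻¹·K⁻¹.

b ≈ 0.02373 L/mol

From T_c = 8a/(27Rb) and P_c = a/(27b²): b = R T_c/(8 P_c).
b = (0.08314)(5.195)/(8×2.275) = 0.43191/18.200 = 0.02373 L/mol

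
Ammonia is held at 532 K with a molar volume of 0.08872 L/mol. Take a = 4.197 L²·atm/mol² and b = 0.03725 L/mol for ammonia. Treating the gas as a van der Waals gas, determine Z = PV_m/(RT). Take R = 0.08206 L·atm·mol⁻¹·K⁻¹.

Z ≈ 0.6401

P = RT/(V_m − b) − a/V_m² = (0.08206)(532)/(0.08872 − 0.03725) − 4.197/(0.08872)²
  = 43.656/0.051470 − 533.21 = 848.18 − 533.21 = 314.97 atm
Z = PV_m/(RT) = (314.97)(0.08872)/((0.08206)(532)) = 27.944/43.656 = 0.6401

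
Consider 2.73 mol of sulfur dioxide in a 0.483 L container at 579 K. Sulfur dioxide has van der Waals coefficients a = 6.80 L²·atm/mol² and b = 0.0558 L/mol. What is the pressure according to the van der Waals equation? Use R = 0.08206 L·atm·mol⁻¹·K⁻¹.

P = nRT/(V − nb) − a n²/V²
nRT/(V − nb) = (2.73)(0.08206)(579)/(0.483 − 2.73×0.0558) = 129.71/0.33067 = 392.26 atm
a n²/V² = (6.80)(2.73)²/(0.483)² = 217.24 atm
P = 392.26 − 217.24 = 175.0 atm

P ≈ 175.0 atm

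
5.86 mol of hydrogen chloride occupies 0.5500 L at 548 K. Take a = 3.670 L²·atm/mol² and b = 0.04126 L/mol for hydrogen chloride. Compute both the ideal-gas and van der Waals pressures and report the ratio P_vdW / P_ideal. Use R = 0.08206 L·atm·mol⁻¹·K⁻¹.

P_vdW / P_ideal ≈ 0.9149

Ideal: P_ideal = nRT/V = (5.86)(0.08206)(548)/0.5500 = 479.123 atm
vdW: P = nRT/(V − nb) − a n²/V² = 263.518/0.308216 − 126.026/0.302500 = 854.978 − 416.615 = 438.363 atm
Ratio = 438.363/479.123 = 0.9149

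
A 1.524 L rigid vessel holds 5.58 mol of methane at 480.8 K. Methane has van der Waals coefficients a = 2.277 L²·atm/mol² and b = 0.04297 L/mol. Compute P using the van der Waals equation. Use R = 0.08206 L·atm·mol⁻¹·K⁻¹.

P = nRT/(V − nb) − a n²/V²
nRT/(V − nb) = (5.58)(0.08206)(480.8)/(1.524 − 5.58×0.04297) = 220.16/1.2842 = 171.44 atm
a n²/V² = (2.277)(5.58)²/(1.524)² = 30.525 atm
P = 171.44 − 30.525 = 140.9 atm

P ≈ 140.9 atm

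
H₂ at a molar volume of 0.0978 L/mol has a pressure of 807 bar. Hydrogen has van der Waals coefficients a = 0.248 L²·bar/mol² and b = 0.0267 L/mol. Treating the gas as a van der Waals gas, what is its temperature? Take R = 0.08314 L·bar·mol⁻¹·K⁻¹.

T ≈ 712.3 K

T = (P + a/V_m²)(V_m − b)/R
P + a/V_m² = 807 + 0.248/(0.0978)² = 832.93 bar
V_m − b = 0.0978 − 0.0267 = 0.071100 L/mol
T = (832.93)(0.071100)/0.08314 = 712.3 K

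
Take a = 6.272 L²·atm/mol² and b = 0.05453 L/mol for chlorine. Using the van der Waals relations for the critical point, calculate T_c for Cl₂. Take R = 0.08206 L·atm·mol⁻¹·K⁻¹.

For a van der Waals gas, T_c = 8a/(27Rb).
T_c = 8×6.272/(27×0.08206×0.05453) = 50.176/0.12082 = 415.3 K

T_c ≈ 415.3 K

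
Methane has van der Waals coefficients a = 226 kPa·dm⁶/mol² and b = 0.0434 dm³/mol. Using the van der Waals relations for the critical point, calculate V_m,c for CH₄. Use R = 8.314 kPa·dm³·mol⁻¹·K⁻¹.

V_m,c ≈ 0.1302 dm³/mol

For a van der Waals gas, V_m,c = 3b.
V_m,c = 3×0.0434 = 0.1302 dm³/mol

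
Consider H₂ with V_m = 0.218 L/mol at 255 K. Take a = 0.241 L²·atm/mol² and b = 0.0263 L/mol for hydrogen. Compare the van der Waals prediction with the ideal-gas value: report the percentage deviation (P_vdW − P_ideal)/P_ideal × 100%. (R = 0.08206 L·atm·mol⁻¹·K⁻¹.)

8.44 %

Ideal: P_ideal = RT/V_m = (0.08206)(255)/0.218 = 95.9876 atm
vdW: P = RT/(V_m − b) − a/V_m² = 20.9253/0.191700 − 0.241/0.0475240 = 109.156 − 5.07112 = 104.085 atm
% deviation = (104.085 − 95.9876)/95.9876 × 100% = 8.44%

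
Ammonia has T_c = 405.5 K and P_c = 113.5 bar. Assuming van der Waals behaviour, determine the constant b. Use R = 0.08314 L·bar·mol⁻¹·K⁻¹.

From T_c = 8a/(27Rb) and P_c = a/(27b²): b = R T_c/(8 P_c).
b = (0.08314)(405.5)/(8×113.5) = 33.713/908.00 = 0.03713 L/mol

b ≈ 0.03713 L/mol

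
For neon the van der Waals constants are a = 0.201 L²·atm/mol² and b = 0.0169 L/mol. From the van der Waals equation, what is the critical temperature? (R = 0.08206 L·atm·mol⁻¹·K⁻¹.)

T_c ≈ 42.94 K

For a van der Waals gas, T_c = 8a/(27Rb).
T_c = 8×0.201/(27×0.08206×0.0169) = 1.6080/0.037444 = 42.94 K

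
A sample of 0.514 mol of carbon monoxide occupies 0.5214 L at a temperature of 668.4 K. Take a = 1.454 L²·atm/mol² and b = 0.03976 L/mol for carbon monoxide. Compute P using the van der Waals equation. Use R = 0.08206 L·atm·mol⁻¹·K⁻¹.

P ≈ 54.86 atm

P = nRT/(V − nb) − a n²/V²
nRT/(V − nb) = (0.514)(0.08206)(668.4)/(0.5214 − 0.514×0.03976) = 28.192/0.50096 = 56.276 atm
a n²/V² = (1.454)(0.514)²/(0.5214)² = 1.4130 atm
P = 56.276 − 1.4130 = 54.86 atm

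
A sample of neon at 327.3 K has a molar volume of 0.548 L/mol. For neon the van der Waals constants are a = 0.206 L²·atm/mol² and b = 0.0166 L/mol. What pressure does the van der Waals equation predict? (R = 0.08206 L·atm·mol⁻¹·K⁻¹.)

P ≈ 49.86 atm

P = RT/(V_m − b) − a/V_m²
RT/(V_m − b) = (0.08206)(327.3)/(0.548 − 0.0166) = 26.858/0.53140 = 50.542 atm
a/V_m² = 0.206/(0.548)² = 0.68597 atm
P = 50.542 − 0.68597 = 49.86 atm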